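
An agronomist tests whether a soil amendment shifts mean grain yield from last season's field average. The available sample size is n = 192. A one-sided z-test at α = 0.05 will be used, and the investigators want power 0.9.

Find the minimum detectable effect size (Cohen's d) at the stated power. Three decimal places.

Need Φ(δ − 1.645) = 0.9, so δ = 1.645 + 1.282 = 2.926.
δ = d·√n ⇒ d = δ/√n = 2.926/√192 = 0.2112.

d ≈ 0.211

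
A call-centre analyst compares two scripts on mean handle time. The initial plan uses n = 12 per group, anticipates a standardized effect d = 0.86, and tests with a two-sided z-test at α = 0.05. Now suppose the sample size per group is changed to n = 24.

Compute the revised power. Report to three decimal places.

Power ≈ 0.846

With n = 24 per group: δ = d·√(n/2) = 0.86 × √(24/2) = 2.9791. Critical value z_{0.025} = 1.960.
Revised power = Φ(δ − 1.960) + Φ(−δ − 1.960) = Φ(1.019) + Φ(-4.939) = 0.8459 + 0.0000 = 0.8459.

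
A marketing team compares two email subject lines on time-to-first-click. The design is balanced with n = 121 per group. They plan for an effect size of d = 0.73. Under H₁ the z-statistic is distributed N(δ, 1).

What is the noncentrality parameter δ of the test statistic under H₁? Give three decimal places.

δ ≈ 5.678

δ = d·√(n/2) = 0.73 × √(121/2) = 5.6781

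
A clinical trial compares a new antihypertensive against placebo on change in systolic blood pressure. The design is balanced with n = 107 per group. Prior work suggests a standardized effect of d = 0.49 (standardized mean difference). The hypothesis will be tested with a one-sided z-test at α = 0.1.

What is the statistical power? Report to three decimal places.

Power ≈ 0.989

Noncentrality parameter: δ = d·√(n/2) = 0.49 × √(107/2) = 3.5840
Critical value for a one-sided test at α = 0.1: z_α = 1.282.
Power = P(Z > 1.282 − δ) = Φ(2.302) = 0.9893.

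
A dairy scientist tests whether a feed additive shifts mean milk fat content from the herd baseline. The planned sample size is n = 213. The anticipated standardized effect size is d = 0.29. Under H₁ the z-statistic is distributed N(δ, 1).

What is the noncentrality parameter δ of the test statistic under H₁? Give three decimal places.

δ ≈ 4.232

The noncentrality parameter scales effect size by the design's sample-size factor: δ = d·√n = 0.29 × √213 = 4.2324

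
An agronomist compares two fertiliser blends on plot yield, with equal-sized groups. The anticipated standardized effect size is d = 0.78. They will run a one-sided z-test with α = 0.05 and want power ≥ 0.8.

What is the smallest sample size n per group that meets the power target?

Set Φ(δ − 1.645) = 0.8; then δ − 1.645 = Φ⁻¹(0.8) = 0.842, giving δ = 2.486.
δ = d·√(n/2) ⇒ n = 2(δ/d)² = 2 × (2.486 / 0.78)² = 20.32.
Round up to the next whole unit.

n = 21 per group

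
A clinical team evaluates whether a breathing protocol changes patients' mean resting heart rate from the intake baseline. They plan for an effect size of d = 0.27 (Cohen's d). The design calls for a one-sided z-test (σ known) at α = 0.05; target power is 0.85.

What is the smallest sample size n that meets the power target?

Set Φ(δ − 1.645) = 0.85; then δ − 1.645 = Φ⁻¹(0.85) = 1.036, giving δ = 2.681.
δ = d·√n ⇒ n = (δ/d)² = (2.681 / 0.27)² = 98.62.
Round up to the next whole unit.

n = 99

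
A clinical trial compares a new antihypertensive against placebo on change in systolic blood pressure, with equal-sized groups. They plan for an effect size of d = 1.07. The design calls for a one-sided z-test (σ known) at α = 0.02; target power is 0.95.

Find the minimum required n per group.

n = 24 per group

For power 0.95 need Φ(δ − z_{0.02}) = 0.95, so δ = z_{0.02} + z_{0.05} = 2.054 + 1.645 = 3.699.
δ = d·√(n/2) ⇒ n = 2(δ/d)² = 2 × (3.699 / 1.07)² = 23.90.
Rounding up, n = 24 per group.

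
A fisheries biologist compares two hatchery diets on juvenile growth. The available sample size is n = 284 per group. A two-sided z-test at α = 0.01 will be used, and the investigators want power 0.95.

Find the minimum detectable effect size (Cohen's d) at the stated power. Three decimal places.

d ≈ 0.354

Need Φ(δ − 2.576) = 0.95, so δ = 2.576 + 1.645 = 4.221.
(The second rejection-region term Φ(−δ − z_{α/2}) is negligible and dropped.)
δ = d·√(n/2) ⇒ d = δ/√(n/2) = 4.221/√(284/2) = 0.3542.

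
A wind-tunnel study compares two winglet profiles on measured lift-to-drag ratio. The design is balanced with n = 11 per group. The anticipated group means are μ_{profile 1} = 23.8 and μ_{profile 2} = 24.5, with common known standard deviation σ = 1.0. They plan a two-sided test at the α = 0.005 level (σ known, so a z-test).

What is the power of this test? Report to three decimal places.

Power ≈ 0.122

Standardized effect: d = |μ_{profile 1} − μ_{profile 2}| / σ = |23.8 − 24.5| / 1.0 = 0.7000
Noncentrality parameter: δ = d·√(n/2) = 0.7000 × √(11/2) = 1.6416
Two-sided α = 0.005 → critical value z_{0.0025} = 2.807.
Power = Φ(δ − 2.807) + Φ(−δ − 2.807) = Φ(-1.165) + Φ(-4.449) = 0.1219 + 0.0000 = 0.1219.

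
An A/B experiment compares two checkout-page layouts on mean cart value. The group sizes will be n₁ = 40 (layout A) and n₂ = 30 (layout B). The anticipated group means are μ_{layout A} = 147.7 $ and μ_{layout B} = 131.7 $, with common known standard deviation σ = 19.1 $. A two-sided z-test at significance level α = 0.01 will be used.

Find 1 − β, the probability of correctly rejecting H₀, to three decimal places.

Power ≈ 0.814

Standardized effect: d = |μ_{layout A} − μ_{layout B}| / σ = |147.7 − 131.7| / 19.1 = 0.8377
Noncentrality parameter: δ = d / √(1/n₁ + 1/n₂) = 0.8377 / √(1/40 + 1/30) = 3.4684
Two-sided α = 0.01 → critical value z_{0.005} = 2.576.
Power = Φ(δ − 2.576) + Φ(−δ − 2.576) = Φ(0.893) + Φ(-6.044) = 0.8140 + 0.0000 = 0.8140.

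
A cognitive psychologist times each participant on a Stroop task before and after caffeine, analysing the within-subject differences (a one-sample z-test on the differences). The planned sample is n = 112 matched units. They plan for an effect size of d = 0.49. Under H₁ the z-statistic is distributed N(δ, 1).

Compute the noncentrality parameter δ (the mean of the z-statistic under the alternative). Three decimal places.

δ ≈ 5.186

The noncentrality parameter scales effect size by the design's sample-size factor: δ = d·√n = 0.49 × √112 = 5.1857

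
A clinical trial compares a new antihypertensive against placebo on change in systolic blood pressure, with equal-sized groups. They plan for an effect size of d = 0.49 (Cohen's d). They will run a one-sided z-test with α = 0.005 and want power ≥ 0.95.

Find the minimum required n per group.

n = 149 per group

For power 0.95 need Φ(δ − z_{0.005}) = 0.95, so δ = z_{0.005} + z_{0.05} = 2.576 + 1.645 = 4.221.
δ = d·√(n/2) ⇒ n = 2(δ/d)² = 2 × (4.221 / 0.49)² = 148.39.
Round up to the next whole unit.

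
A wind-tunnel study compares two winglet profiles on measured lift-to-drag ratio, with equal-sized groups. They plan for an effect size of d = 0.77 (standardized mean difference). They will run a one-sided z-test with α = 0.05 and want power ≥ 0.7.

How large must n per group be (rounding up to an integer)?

For power 0.7 need Φ(δ − z_{0.05}) = 0.7, so δ = z_{0.05} + z_{0.30} = 1.645 + 0.524 = 2.169.
δ = d·√(n/2) ⇒ n = 2(δ/d)² = 2 × (2.169 / 0.77)² = 15.87.
Round up to the next whole unit.

n = 16 per group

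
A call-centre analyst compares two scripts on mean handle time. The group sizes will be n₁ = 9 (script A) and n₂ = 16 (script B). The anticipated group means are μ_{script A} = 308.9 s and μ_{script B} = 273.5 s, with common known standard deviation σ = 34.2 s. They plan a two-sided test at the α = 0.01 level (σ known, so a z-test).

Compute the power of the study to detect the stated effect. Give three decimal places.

Standardized effect: d = |μ_{script A} − μ_{script B}| / σ = |308.9 − 273.5| / 34.2 = 1.0351
Noncentrality parameter: δ = d / √(1/n₁ + 1/n₂) = 1.0351 / √(1/9 + 1/16) = 2.4842
Critical value for a two-sided test at α = 0.01: z_{α/2} = 2.576.
Power = Φ(δ − 2.576) + Φ(−δ − 2.576) = Φ(-0.092) + Φ(-5.060) = 0.4635 + 0.0000 = 0.4635.

Power ≈ 0.464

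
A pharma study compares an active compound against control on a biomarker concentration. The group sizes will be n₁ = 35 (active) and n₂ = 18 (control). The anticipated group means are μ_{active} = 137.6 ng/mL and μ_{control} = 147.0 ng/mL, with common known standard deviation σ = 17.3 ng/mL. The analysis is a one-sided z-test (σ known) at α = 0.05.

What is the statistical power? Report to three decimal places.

Power ≈ 0.590

Standardized effect: d = |μ_{active} − μ_{control}| / σ = |137.6 − 147.0| / 17.3 = 0.5434
Noncentrality parameter: δ = d / √(1/n₁ + 1/n₂) = 0.5434 / √(1/35 + 1/18) = 1.8733
Critical value for a one-sided test at α = 0.05: z_α = 1.645.
Power = Φ(δ − 1.645) = Φ(0.228) = 0.5904.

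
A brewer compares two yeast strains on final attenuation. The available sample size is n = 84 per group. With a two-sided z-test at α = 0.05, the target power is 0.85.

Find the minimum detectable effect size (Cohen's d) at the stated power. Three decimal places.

d ≈ 0.462

Need Φ(δ − 1.960) = 0.85, so δ = 1.960 + 1.036 = 2.996.
(The second rejection-region term Φ(−δ − z_{α/2}) is negligible and dropped.)
δ = d·√(n/2) ⇒ d = δ/√(n/2) = 2.996/√(84/2) = 0.4624.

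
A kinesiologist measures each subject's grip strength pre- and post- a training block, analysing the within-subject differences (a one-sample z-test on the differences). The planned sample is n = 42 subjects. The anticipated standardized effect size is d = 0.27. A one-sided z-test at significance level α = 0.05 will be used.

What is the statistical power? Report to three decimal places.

Noncentrality parameter: δ = d·√n = 0.27 × √42 = 1.7498
Critical value for a one-sided test at α = 0.05: z_α = 1.645.
Power = Φ(δ − 1.645) = Φ(0.105) = 0.5418.

Power ≈ 0.542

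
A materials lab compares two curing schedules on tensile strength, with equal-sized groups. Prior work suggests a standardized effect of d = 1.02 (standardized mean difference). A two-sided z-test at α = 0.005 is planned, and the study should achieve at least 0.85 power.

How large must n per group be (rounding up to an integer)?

n = 29 per group

For power 0.85 need Φ(δ − z_{0.0025}) = 0.85, so δ = z_{0.0025} + z_{0.15} = 2.807 + 1.036 = 3.843.
(For δ > 0 the lower-tail rejection region contributes negligibly to power, so the one-term inversion is standard.)
δ = d·√(n/2) ⇒ n = 2(δ/d)² = 2 × (3.843 / 1.02)² = 28.40.
Rounding up, n = 29 per group.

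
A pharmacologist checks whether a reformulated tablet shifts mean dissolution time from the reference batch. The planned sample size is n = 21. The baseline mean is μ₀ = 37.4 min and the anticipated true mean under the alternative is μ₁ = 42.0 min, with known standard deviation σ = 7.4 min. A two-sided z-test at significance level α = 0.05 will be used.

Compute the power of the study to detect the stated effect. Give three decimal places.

Power ≈ 0.813

Standardized effect: d = |μ₁ − μ₀| / σ = |42.0 − 37.4| / 7.4 = 0.6216
Noncentrality parameter: λ = d·√n = 0.6216 × √21 = 2.8486
Critical value for a two-sided test at α = 0.05: z_{α/2} = 1.960.
Power = Φ(λ − 1.960) + Φ(−λ − 1.960) = Φ(0.889) + Φ(-4.809) = 0.8129 + 0.0000 = 0.8129.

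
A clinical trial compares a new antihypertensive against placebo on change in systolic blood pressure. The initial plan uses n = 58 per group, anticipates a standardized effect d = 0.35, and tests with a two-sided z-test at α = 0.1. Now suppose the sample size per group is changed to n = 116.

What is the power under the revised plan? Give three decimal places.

With n = 116 per group: δ = d·√(n/2) = 0.35 × √(116/2) = 2.6655. Critical value z_{0.05} = 1.645.
Revised power = Φ(δ − 1.645) + Φ(−δ − 1.645) = Φ(1.021) + Φ(-4.310) = 0.8463 + 0.0000 = 0.8463.

Power ≈ 0.846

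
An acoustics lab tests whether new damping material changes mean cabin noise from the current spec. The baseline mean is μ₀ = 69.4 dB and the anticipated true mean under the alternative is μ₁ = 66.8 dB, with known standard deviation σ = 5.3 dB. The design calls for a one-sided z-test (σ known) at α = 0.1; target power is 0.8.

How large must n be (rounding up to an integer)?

n = 19

Standardized effect: d = |μ₁ − μ₀| / σ = |66.8 − 69.4| / 5.3 = 0.4906
For power 0.8 need Φ(δ − z_{0.1}) = 0.8, so δ = z_{0.1} + z_{0.20} = 1.282 + 0.842 = 2.123.
δ = d·√n ⇒ n = (δ/d)² = (2.123 / 0.4906)² = 18.73.
Round up to the next whole unit.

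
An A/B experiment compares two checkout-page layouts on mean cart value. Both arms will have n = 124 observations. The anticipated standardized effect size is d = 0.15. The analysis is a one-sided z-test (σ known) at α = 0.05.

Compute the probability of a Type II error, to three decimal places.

β ≈ 0.679

Noncentrality parameter: δ = d·√(n/2) = 0.15 × √(124/2) = 1.1811
One-sided α = 0.05 → critical value z_{0.05} = 1.645.
Power = Φ(δ − 1.645) = Φ(-0.464) = 0.3214.
Type II error: β = 1 − power = 1 − 0.3214 = 0.6786.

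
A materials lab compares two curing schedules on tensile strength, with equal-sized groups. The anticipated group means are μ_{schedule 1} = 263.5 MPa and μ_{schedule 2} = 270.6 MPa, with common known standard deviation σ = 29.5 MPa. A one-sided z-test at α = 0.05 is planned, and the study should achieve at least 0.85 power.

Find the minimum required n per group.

Standardized effect: d = |μ_{schedule 1} − μ_{schedule 2}| / σ = |263.5 − 270.6| / 29.5 = 0.2407
Set Φ(δ − 1.645) = 0.85; then δ − 1.645 = Φ⁻¹(0.85) = 1.036, giving δ = 2.681.
δ = d·√(n/2) ⇒ n = 2(δ/d)² = 2 × (2.681 / 0.2407)² = 248.22.
Round up to the next whole unit.

n = 249 per group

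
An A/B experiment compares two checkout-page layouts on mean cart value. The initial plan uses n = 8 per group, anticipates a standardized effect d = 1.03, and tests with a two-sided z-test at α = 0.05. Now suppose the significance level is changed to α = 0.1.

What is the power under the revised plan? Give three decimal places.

δ = d·√(n/2) = 1.03 × √(8/2) = 2.0600 (unchanged). New critical value: z_{0.05} = 1.645.
Revised power = Φ(δ − 1.645) + Φ(−δ − 1.645) = Φ(0.415) + Φ(-3.705) = 0.6610 + 0.0001 = 0.6611.

Power ≈ 0.661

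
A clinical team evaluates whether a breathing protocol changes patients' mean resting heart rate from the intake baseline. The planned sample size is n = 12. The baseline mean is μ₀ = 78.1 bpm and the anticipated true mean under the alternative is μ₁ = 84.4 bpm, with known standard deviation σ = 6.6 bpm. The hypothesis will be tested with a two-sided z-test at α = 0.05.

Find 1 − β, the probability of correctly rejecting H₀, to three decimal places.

Standardized effect: d = |μ₁ − μ₀| / σ = |84.4 − 78.1| / 6.6 = 0.9545
Noncentrality parameter: δ = d·√n = 0.9545 × √12 = 3.3066
Two-sided α = 0.05 → critical value z_{0.025} = 1.960.
Power = Φ(δ − 1.960) + Φ(−δ − 1.960) = Φ(1.347) + Φ(-5.267) = 0.9110 + 0.0000 = 0.9110.

Power ≈ 0.911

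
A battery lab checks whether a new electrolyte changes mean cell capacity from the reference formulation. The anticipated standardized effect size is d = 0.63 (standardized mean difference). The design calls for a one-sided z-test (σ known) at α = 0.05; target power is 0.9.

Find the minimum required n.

Set Φ(δ − 1.645) = 0.9; then δ − 1.645 = Φ⁻¹(0.9) = 1.282, giving δ = 2.926.
δ = d·√n ⇒ n = (δ/d)² = (2.926 / 0.63)² = 21.58.
Rounding up, n = 22.

n = 22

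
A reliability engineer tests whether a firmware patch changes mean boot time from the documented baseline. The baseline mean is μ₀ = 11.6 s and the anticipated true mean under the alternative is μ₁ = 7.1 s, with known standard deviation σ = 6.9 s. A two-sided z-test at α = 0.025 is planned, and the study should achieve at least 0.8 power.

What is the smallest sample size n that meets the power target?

Standardized effect: d = |μ₁ − μ₀| / σ = |7.1 − 11.6| / 6.9 = 0.6522
Set Φ(δ − 2.241) = 0.8; then δ − 2.241 = Φ⁻¹(0.8) = 0.842, giving δ = 3.083.
(The Φ(−δ − z_{α/2}) term is vanishingly small for δ > 0 and is dropped in the standard sample-size formula.)
δ = d·√n ⇒ n = (δ/d)² = (3.083 / 0.6522)² = 22.35.
Round up to the next whole unit.

n = 23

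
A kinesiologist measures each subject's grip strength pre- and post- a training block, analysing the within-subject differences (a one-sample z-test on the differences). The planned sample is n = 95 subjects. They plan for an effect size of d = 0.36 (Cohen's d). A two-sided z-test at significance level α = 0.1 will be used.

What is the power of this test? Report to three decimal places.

Noncentrality parameter: δ = d·√n = 0.36 × √95 = 3.5088
Critical value for a two-sided test at α = 0.1: z_{α/2} = 1.645.
Power = Φ(δ − 1.645) + Φ(−δ − 1.645) = Φ(1.864) + Φ(-5.154) = 0.9688 + 0.0000 = 0.9688.

Power ≈ 0.969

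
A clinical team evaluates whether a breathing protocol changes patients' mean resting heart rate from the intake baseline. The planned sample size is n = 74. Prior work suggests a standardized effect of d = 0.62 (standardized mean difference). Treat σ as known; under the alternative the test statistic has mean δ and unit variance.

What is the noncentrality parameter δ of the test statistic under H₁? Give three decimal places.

δ ≈ 5.333

δ = d·√n = 0.62 × √74 = 5.3334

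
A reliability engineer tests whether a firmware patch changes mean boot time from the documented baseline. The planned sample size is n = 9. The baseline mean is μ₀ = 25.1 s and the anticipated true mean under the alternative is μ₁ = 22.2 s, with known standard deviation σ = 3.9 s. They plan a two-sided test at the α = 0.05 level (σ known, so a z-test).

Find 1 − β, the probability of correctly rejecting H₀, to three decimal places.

Standardized effect: d = |μ₁ − μ₀| / σ = |22.2 − 25.1| / 3.9 = 0.7436
Noncentrality parameter: λ = d·√n = 0.7436 × √9 = 2.2308
Two-sided α = 0.05 → critical value z_{0.025} = 1.960.
Power = Φ(λ − 1.960) + Φ(−λ − 1.960) = Φ(0.271) + Φ(-4.191) = 0.6067 + 0.0000 = 0.6067.

Power ≈ 0.607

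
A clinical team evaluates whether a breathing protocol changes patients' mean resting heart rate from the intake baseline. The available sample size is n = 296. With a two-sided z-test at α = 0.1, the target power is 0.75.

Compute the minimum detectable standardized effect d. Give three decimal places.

d ≈ 0.135

Need Φ(δ − 1.645) = 0.75, so δ = 1.645 + 0.674 = 2.319.
(Lower-tail contribution to power is negligible for δ > 0.)
δ = d·√n ⇒ d = δ/√n = 2.319/√296 = 0.1348.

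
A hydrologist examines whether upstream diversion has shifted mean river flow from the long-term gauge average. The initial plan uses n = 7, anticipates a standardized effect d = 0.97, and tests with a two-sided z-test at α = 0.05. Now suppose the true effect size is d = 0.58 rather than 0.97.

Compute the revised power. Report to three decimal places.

With d = 0.58: δ = d·√n = 0.58 × √7 = 1.5345. Critical value z_{0.025} = 1.960.
Revised power = Φ(δ − 1.960) + Φ(−δ − 1.960) = Φ(-0.425) + Φ(-3.494) = 0.3353 + 0.0002 = 0.3355.

Power ≈ 0.335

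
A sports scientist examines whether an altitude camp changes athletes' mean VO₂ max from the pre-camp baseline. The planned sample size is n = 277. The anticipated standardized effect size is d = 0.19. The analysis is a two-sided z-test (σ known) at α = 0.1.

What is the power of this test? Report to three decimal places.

Noncentrality parameter: δ = d·√n = 0.19 × √277 = 3.1622
Critical value for a two-sided test at α = 0.1: z_{α/2} = 1.645.
Power = Φ(δ − 1.645) + Φ(−δ − 1.645) = Φ(1.517) + Φ(-4.807) = 0.9354 + 0.0000 = 0.9354.

Power ≈ 0.935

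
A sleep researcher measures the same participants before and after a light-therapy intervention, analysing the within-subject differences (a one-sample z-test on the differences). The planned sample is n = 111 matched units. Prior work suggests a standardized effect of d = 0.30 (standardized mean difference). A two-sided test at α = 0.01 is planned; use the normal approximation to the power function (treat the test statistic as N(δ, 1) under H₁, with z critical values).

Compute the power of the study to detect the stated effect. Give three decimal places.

Power ≈ 0.721

Noncentrality parameter: δ = d·√n = 0.30 × √111 = 3.1607
Two-sided α = 0.01 → critical value z_{0.005} = 2.576.
Power = Φ(δ − 2.576) + Φ(−δ − 2.576) = Φ(0.585) + Φ(-5.737) = 0.7207 + 0.0000 = 0.7207.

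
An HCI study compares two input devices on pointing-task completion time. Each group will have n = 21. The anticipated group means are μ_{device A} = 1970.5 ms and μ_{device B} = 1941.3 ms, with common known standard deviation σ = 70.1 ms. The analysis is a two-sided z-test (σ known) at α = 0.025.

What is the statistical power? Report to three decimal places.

Power ≈ 0.186

Standardized effect: d = |μ_{device A} − μ_{device B}| / σ = |1970.5 − 1941.3| / 70.1 = 0.4165
Noncentrality parameter: δ = d·√(n/2) = 0.4165 × √(21/2) = 1.3498
Two-sided α = 0.025 → critical value z_{0.0125} = 2.241.
Power = Φ(δ − 2.241) + Φ(−δ − 2.241) = Φ(-0.892) + Φ(-3.591) = 0.1863 + 0.0002 = 0.1865.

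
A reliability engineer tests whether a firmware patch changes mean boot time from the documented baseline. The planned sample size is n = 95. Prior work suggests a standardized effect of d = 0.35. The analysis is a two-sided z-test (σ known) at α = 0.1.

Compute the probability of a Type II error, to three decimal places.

β ≈ 0.039

Noncentrality parameter: λ = d·√n = 0.35 × √95 = 3.4114
Critical value for a two-sided test at α = 0.1: z_{α/2} = 1.645.
Power = Φ(λ − 1.645) + Φ(−λ − 1.645) = Φ(1.767) + Φ(-5.056) = 0.9613 + 0.0000 = 0.9613.
Type II error: β = 1 − power = 1 − 0.9613 = 0.0387.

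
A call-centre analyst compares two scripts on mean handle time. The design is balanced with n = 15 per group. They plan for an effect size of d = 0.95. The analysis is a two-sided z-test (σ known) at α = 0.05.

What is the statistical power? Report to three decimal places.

Power ≈ 0.739

Noncentrality parameter: δ = d·√(n/2) = 0.95 × √(15/2) = 2.6017
Critical value for a two-sided test at α = 0.05: z_{α/2} = 1.960.
Power = Φ(δ − 1.960) + Φ(−δ − 1.960) = Φ(0.642) + Φ(-4.562) = 0.7395 + 0.0000 = 0.7395.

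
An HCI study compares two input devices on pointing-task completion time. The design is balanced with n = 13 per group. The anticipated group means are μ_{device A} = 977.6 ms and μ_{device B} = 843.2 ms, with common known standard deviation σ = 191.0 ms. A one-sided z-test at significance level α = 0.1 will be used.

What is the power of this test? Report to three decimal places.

Power ≈ 0.696

Standardized effect: d = |μ_{device A} − μ_{device B}| / σ = |977.6 − 843.2| / 191.0 = 0.7037
Noncentrality parameter: δ = d·√(n/2) = 0.7037 × √(13/2) = 1.7940
Critical value for a one-sided test at α = 0.1: z_α = 1.282.
Power = Φ(δ − 1.282) = Φ(0.512) = 0.6958.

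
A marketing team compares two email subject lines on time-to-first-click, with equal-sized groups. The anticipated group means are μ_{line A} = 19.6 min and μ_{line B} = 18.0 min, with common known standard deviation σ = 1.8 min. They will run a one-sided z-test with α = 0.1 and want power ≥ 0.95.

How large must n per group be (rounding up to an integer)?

n = 22 per group

Standardized effect: d = |μ_{line A} − μ_{line B}| / σ = |19.6 − 18.0| / 1.8 = 0.8889
For power 0.95 need Φ(δ − z_{0.1}) = 0.95, so δ = z_{0.1} + z_{0.05} = 1.282 + 1.645 = 2.926.
δ = d·√(n/2) ⇒ n = 2(δ/d)² = 2 × (2.926 / 0.8889)² = 21.68.
Round up to the next whole unit.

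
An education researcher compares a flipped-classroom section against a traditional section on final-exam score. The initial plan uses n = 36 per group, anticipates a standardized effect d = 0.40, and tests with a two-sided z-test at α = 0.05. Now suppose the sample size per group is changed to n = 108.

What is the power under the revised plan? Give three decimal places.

Power ≈ 0.836

With n = 108 per group: δ = d·√(n/2) = 0.40 × √(108/2) = 2.9394. Critical value z_{0.025} = 1.960.
Revised power = Φ(δ − 1.960) + Φ(−δ − 1.960) = Φ(0.979) + Φ(-4.899) = 0.8363 + 0.0000 = 0.8363.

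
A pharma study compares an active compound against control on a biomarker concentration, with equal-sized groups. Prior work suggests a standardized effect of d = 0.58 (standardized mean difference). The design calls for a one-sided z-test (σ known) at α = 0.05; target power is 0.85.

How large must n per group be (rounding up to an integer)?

Set Φ(δ − 1.645) = 0.85; then δ − 1.645 = Φ⁻¹(0.85) = 1.036, giving δ = 2.681.
δ = d·√(n/2) ⇒ n = 2(δ/d)² = 2 × (2.681 / 0.58)² = 42.74.
Rounding up, n = 43 per group.

n = 43 per group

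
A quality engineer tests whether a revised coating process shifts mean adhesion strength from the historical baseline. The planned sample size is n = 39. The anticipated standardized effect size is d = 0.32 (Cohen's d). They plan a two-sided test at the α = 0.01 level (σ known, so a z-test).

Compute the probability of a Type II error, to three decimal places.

Noncentrality parameter: λ = d·√n = 0.32 × √39 = 1.9984
Critical value for a two-sided test at α = 0.01: z_{α/2} = 2.576.
Power = Φ(λ − 2.576) + Φ(−λ − 2.576) = Φ(-0.577) + Φ(-4.574) = 0.2818 + 0.0000 = 0.2818.
Type II error: β = 1 − power = 1 − 0.2818 = 0.7182.

β ≈ 0.718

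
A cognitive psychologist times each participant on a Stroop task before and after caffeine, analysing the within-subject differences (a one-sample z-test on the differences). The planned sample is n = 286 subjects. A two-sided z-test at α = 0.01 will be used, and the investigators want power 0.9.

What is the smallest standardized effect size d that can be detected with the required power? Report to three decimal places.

Required noncentrality: δ = z_{0.005} + z_{0.10} = 2.576 + 1.282 = 3.857.
(Lower-tail contribution to power is negligible for δ > 0.)
δ = d·√n ⇒ d = δ/√n = 3.857/√286 = 0.2281.

d ≈ 0.228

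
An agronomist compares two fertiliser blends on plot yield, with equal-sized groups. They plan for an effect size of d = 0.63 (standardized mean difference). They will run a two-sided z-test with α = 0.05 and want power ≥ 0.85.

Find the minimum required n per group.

n = 46 per group

Set Φ(δ − 1.960) = 0.85; then δ − 1.960 = Φ⁻¹(0.85) = 1.036, giving δ = 2.996.
(Ignoring the negligible lower-tail rejection probability gives the usual closed-form inversion.)
δ = d·√(n/2) ⇒ n = 2(δ/d)² = 2 × (2.996 / 0.63)² = 45.24.
Rounding up, n = 46 per group.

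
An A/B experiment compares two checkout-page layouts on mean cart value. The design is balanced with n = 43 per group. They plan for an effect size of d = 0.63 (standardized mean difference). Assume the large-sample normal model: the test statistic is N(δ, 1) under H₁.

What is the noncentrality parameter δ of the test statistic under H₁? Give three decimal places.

δ ≈ 2.921

δ = d·√(n/2) = 0.63 × √(43/2) = 2.9212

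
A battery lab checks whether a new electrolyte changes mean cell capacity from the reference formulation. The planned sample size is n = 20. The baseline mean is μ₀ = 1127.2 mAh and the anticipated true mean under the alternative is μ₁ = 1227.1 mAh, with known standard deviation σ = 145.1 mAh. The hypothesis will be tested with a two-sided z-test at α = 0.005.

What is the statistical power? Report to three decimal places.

Power ≈ 0.607

Standardized effect: d = |μ₁ − μ₀| / σ = |1227.1 − 1127.2| / 145.1 = 0.6885
Noncentrality parameter: δ = d·√n = 0.6885 × √20 = 3.0790
Critical value for a two-sided test at α = 0.005: z_{α/2} = 2.807.
Power = Φ(δ − 2.807) + Φ(−δ − 2.807) = Φ(0.272) + Φ(-5.886) = 0.6072 + 0.0000 = 0.6072.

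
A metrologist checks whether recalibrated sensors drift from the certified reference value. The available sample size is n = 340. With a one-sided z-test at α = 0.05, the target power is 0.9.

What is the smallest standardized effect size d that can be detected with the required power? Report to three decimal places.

d ≈ 0.159

Need Φ(δ − 1.645) = 0.9, so δ = 1.645 + 1.282 = 2.926.
δ = d·√n ⇒ d = δ/√n = 2.926/√340 = 0.1587.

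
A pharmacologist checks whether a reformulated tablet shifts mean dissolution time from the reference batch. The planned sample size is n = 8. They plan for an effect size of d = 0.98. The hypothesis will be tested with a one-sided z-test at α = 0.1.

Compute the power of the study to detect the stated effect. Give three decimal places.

Power ≈ 0.932

Noncentrality parameter: δ = d·√n = 0.98 × √8 = 2.7719
Critical value for a one-sided test at α = 0.1: z_α = 1.282.
Power = P(Z > 1.282 − δ) = Φ(1.490) = 0.9319.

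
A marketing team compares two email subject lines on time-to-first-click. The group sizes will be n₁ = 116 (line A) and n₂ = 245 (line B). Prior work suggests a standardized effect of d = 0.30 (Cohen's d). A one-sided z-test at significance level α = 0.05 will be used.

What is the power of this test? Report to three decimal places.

Noncentrality parameter: δ = d / √(1/n₁ + 1/n₂) = 0.30 / √(1/116 + 1/245) = 2.6618
One-sided α = 0.05 → critical value z_{0.05} = 1.645.
Power = Φ(δ − 1.645) = Φ(1.017) = 0.8454.

Power ≈ 0.845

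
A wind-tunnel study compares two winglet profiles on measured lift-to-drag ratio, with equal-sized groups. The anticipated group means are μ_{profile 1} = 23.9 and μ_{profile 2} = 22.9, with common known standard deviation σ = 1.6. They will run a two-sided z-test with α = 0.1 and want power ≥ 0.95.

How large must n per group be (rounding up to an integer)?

Standardized effect: d = |μ_{profile 1} − μ_{profile 2}| / σ = |23.9 − 22.9| / 1.6 = 0.6250
Set Φ(δ − 1.645) = 0.95; then δ − 1.645 = Φ⁻¹(0.95) = 1.645, giving δ = 3.290.
(For δ > 0 the lower-tail rejection region contributes negligibly to power, so the one-term inversion is standard.)
δ = d·√(n/2) ⇒ n = 2(δ/d)² = 2 × (3.290 / 0.6250)² = 55.41.
Rounding up, n = 56 per group.

n = 56 per group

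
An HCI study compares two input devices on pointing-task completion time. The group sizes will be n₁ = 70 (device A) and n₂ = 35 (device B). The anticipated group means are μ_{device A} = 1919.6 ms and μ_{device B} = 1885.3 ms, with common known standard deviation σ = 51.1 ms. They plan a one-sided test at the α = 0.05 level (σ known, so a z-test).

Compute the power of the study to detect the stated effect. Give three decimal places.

Power ≈ 0.945

Standardized effect: d = |μ_{device A} − μ_{device B}| / σ = |1919.6 − 1885.3| / 51.1 = 0.6712
Noncentrality parameter: δ = d / √(1/n₁ + 1/n₂) = 0.6712 / √(1/70 + 1/35) = 3.2424
Critical value for a one-sided test at α = 0.05: z_α = 1.645.
Power = Φ(δ − 1.645) = Φ(1.598) = 0.9449.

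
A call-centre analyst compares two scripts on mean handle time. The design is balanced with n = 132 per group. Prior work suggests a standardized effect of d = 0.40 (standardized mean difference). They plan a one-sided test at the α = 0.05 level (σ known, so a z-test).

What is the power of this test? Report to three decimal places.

Power ≈ 0.946

Noncentrality parameter: δ = d·√(n/2) = 0.40 × √(132/2) = 3.2496
Critical value for a one-sided test at α = 0.05: z_α = 1.645.
Power = P(Z > 1.645 − δ) = Φ(1.605) = 0.9457.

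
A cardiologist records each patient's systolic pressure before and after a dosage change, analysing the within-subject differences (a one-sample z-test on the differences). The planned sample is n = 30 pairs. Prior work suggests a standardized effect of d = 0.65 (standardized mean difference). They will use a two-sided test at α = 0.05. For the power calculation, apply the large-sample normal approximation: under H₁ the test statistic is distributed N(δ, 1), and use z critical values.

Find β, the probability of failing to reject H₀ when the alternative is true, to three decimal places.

Noncentrality parameter: δ = d·√n = 0.65 × √30 = 3.5602
Two-sided α = 0.05 → critical value z_{0.025} = 1.960.
Power = Φ(δ − 1.960) + Φ(−δ − 1.960) = Φ(1.600) + Φ(-5.520) = 0.9452 + 0.0000 = 0.9452.
Type II error: β = 1 − power = 1 − 0.9452 = 0.0548.

β ≈ 0.055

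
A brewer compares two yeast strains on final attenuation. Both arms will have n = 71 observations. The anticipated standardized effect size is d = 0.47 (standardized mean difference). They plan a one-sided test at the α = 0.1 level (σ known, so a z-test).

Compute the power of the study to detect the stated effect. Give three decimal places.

Power ≈ 0.936

Noncentrality parameter: δ = d·√(n/2) = 0.47 × √(71/2) = 2.8003
Critical value for a one-sided test at α = 0.1: z_α = 1.282.
Power = Φ(δ − 1.282) = Φ(1.519) = 0.9356.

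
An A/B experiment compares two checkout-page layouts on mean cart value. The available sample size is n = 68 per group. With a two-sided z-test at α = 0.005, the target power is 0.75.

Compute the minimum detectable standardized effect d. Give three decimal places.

d ≈ 0.597

Need Φ(δ − 2.807) = 0.75, so δ = 2.807 + 0.674 = 3.482.
(Lower-tail contribution to power is negligible for δ > 0.)
δ = d·√(n/2) ⇒ d = δ/√(n/2) = 3.482/√(68/2) = 0.5971.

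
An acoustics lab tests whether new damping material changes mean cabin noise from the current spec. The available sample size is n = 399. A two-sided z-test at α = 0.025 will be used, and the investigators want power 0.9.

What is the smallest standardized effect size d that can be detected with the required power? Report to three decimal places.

d ≈ 0.176

Required noncentrality: δ = z_{0.0125} + z_{0.10} = 2.241 + 1.282 = 3.523.
(Lower-tail contribution to power is negligible for δ > 0.)
δ = d·√n ⇒ d = δ/√n = 3.523/√399 = 0.1764.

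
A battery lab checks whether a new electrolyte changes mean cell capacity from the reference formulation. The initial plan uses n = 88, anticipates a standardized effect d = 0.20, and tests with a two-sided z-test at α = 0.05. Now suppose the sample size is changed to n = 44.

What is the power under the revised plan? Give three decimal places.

Power ≈ 0.264

With n = 44: δ = d·√n = 0.20 × √44 = 1.3266. Critical value z_{0.025} = 1.960.
Revised power = Φ(δ − 1.960) + Φ(−δ − 1.960) = Φ(-0.633) + Φ(-3.287) = 0.2633 + 0.0005 = 0.2638.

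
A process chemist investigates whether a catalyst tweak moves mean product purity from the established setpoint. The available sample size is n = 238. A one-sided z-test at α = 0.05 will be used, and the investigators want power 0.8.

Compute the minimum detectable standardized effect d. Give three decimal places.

Required noncentrality: δ = z_{0.05} + z_{0.20} = 1.645 + 0.842 = 2.486.
δ = d·√n ⇒ d = δ/√n = 2.486/√238 = 0.1612.

d ≈ 0.161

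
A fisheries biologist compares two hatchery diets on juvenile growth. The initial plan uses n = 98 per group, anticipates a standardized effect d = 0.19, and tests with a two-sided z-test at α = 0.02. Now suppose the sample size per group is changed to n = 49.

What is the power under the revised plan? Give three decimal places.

With n = 49 per group: δ = d·√(n/2) = 0.19 × √(49/2) = 0.9405. Critical value z_{0.01} = 2.326.
Revised power = Φ(δ − 2.326) + Φ(−δ − 2.326) = Φ(-1.386) + Φ(-3.267) = 0.0829 + 0.0005 = 0.0834.

Power ≈ 0.083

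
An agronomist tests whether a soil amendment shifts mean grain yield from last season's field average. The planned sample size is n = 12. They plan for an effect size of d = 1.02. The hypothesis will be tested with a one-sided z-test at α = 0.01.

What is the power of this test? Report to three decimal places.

Power ≈ 0.886

Noncentrality parameter: λ = d·√n = 1.02 × √12 = 3.5334
Critical value for a one-sided test at α = 0.01: z_α = 2.326.
Power = P(Z > 2.326 − λ) = Φ(1.207) = 0.8863.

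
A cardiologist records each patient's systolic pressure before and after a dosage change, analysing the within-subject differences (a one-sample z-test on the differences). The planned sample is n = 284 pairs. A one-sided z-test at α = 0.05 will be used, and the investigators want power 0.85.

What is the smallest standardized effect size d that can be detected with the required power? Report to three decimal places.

d ≈ 0.159

Required noncentrality: δ = z_{0.05} + z_{0.15} = 1.645 + 1.036 = 2.681.
δ = d·√n ⇒ d = δ/√n = 2.681/√284 = 0.1591.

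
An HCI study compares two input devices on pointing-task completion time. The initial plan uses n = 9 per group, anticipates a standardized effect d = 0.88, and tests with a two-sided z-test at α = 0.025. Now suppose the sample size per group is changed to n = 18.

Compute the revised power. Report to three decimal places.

Power ≈ 0.655

With n = 18 per group: δ = d·√(n/2) = 0.88 × √(18/2) = 2.6400. Critical value z_{0.0125} = 2.241.
Revised power = Φ(δ − 2.241) + Φ(−δ − 2.241) = Φ(0.399) + Φ(-4.881) = 0.6549 + 0.0000 = 0.6549.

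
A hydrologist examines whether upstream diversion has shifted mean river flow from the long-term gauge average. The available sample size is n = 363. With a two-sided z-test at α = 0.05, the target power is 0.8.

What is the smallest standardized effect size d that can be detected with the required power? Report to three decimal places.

d ≈ 0.147

Need Φ(δ − 1.960) = 0.8, so δ = 1.960 + 0.842 = 2.802.
(The second rejection-region term Φ(−δ − z_{α/2}) is negligible and dropped.)
δ = d·√n ⇒ d = δ/√n = 2.802/√363 = 0.1470.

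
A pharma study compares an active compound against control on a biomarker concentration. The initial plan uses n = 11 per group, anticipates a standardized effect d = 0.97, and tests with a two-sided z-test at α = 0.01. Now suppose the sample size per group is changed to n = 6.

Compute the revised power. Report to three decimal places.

With n = 6 per group: δ = d·√(n/2) = 0.97 × √(6/2) = 1.6801. Critical value z_{0.005} = 2.576.
Revised power = Φ(δ − 2.576) + Φ(−δ − 2.576) = Φ(-0.896) + Φ(-4.256) = 0.1852 + 0.0000 = 0.1852.

Power ≈ 0.185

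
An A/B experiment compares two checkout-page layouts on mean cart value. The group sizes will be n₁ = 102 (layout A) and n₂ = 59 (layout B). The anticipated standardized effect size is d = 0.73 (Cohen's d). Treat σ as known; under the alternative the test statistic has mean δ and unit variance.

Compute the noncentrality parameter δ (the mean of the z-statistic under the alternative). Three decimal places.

δ ≈ 4.463

δ = d / √(1/n₁ + 1/n₂) = 0.73 / √(1/102 + 1/59) = 4.4631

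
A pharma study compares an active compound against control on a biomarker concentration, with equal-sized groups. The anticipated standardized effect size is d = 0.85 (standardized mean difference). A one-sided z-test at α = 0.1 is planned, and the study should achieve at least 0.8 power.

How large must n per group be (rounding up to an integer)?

For power 0.8 need Φ(δ − z_{0.1}) = 0.8, so δ = z_{0.1} + z_{0.20} = 1.282 + 0.842 = 2.123.
δ = d·√(n/2) ⇒ n = 2(δ/d)² = 2 × (2.123 / 0.85)² = 12.48.
Round up to the next whole unit.

n = 13 per group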